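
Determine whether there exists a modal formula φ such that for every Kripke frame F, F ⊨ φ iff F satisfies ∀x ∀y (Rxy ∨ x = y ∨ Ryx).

Modal frame validity is preserved under disjoint unions.
Take 3 disjoint single-world reflexive frames: each is trivially connected, but their disjoint union has 3 worlds with no edge between distinct components, so it is not connected.
So the class is not modally definable.

Not definable by any modal formula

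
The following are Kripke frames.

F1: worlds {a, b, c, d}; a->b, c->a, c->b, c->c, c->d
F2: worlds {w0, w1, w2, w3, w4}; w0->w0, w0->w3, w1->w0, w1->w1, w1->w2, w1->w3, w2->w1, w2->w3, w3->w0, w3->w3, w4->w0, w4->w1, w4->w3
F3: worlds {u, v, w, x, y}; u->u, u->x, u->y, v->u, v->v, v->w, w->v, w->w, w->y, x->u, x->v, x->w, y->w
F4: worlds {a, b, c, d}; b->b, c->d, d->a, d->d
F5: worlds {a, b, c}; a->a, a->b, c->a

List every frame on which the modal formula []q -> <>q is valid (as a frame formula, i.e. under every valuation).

F2, F3

This is the axiom for seriality; its first-order frame correspondent is forall x exists y Rxy.
F1: fails — world b has no successor.
F2: satisfies the condition.
F3: satisfies the condition.
F4: fails — world a has no successor.
F5: fails — world b has no successor.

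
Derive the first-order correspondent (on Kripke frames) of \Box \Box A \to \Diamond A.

This is a Sahlqvist (Geach-type) schema ◇^0□^2A → □^0◇^1A.
Minimal-valuation argument: fix x; take any y with xR^0y and any z with xR^0z. Set V(A) to the set of worlds R-reachable from y in exactly 2 steps. Then □^2A holds at y, so the antecedent holds at x; validity forces ◇^1A at z, giving a w with zR^1w and yR^2w.
First-order correspondent: \forall x \exists w (x R^2 w \wedge xRw).

\forall x \exists w (x R^2 w \wedge xRw)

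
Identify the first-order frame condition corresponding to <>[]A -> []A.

The Euclidean property

This is frame-equivalent to ◇A → □◇A (substitute ¬A for A and contrapose).
Suppose ◇A→□◇A is valid. Take Rxy, Rxz and set V(A)={y}. Then ◇A at x, so □◇A at x, so ◇A at z, so some w with Rzw has A; w=y, i.e. Rzy. By symmetry of the argument, Ryz.
Conversely, on a frame with the Euclidean property the schema holds at every world under every valuation.
So the correspondent is the Euclidean property.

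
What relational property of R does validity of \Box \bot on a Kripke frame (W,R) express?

Emptiness of R

□⊥ is valid iff no world has any successor (otherwise □⊥ fails at any world with one).
Conversely, on a frame with emptiness of R the schema holds at every world under every valuation.
So the correspondent is emptiness of R.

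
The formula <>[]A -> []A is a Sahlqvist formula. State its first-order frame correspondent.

Equivalently (dual form): ◇A → □◇A.
Suppose ◇A→□◇A is valid. Take Rxy, Rxz and set V(A)={y}. Then ◇A at x, so □◇A at x, so ◇A at z, so some w with Rzw has A; w=y, i.e. Rzy. By symmetry of the argument, Ryz.

the Euclidean property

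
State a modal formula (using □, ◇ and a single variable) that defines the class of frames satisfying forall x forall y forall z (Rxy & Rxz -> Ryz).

A defining formula is ◇r → □◇r (the 5 axiom).

◇r → □◇r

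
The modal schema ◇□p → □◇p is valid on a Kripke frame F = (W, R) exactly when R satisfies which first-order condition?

Convergence

Suppose ◇□p→□◇p is valid. Take Rxy, Rxz and set V(p)={w : Ryw}. Then □p at y so ◇□p at x, so □◇p at x, so ◇p at z, giving w with Rzw and Ryw.
Conversely, on a frame with convergence the schema holds at every world under every valuation.
Frame condition: ∀x ∀y ∀z (Rxy ∧ Rxz → ∃w (Ryw ∧ Rzw)).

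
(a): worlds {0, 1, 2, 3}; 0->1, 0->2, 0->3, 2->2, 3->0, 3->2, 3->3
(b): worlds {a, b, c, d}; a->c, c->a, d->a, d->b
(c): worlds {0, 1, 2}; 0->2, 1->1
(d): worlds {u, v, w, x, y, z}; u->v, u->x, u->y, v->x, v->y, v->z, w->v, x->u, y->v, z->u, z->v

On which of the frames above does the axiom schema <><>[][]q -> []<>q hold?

(c)

This is the axiom for a generalized confluence (Geach) condition; its first-order frame correspondent is forall x forall y forall z ((x R^2 y & xRz) -> exists w (y R^2 w & zRw)).
(a): fails — 0R²0, 0R1 but no w with 0R²w and 1Rw.
(b): fails — dR²c, dRb but no w with cR²w and bRw.
(c): satisfies the condition.
(d): fails — uR²v, uRv but no t with vR²t and vRt.
Valid on: (c).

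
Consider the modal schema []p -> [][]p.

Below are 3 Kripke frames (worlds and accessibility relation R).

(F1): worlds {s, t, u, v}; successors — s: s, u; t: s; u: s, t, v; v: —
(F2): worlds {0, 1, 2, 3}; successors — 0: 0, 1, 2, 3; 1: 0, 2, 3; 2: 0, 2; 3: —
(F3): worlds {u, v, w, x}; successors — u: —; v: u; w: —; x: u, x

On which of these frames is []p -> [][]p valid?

(F3)

Frame correspondent (Sahlqvist): forall x forall y forall z (Rxy & Ryz -> Rxz) — i.e. transitivity.
(F1): fails — Rus and Rsu but not Ruu.
(F2): fails — R10 and R01 but not R11.
(F3): ✓.
Valid on: (F3).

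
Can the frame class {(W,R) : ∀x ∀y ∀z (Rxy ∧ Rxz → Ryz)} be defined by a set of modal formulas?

Yes: it is the Euclidean property, defined by the 5 schema ◇p → □◇p.
Suppose ◇p→□◇p is valid. Take Rxy, Rxz and set V(p)={y}. Then ◇p at x, so □◇p at x, so ◇p at z, so some w with Rzw has p; w=y, i.e. Rzy. By symmetry of the argument, Ryz.

Definable; ◇p → □◇p defines it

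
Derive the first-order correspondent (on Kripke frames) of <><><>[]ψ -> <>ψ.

This is a Sahlqvist (Geach-type) schema ◇^3□^1ψ → □^0◇^1ψ.
First-order correspondent: forall x forall y (x R^3 y -> exists w (yRw & xRw)).

forall x forall y (x R^3 y -> exists w (yRw & xRw))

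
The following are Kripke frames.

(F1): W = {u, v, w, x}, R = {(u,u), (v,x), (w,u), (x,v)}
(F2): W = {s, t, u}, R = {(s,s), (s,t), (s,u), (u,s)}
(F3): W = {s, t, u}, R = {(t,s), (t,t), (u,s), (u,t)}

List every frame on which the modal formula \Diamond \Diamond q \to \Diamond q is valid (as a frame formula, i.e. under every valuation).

(F3)

Frame correspondent (Sahlqvist): \forall x \forall y \forall z (Rxy \wedge Ryz \to Rxz) — i.e. transitivity.
(F1): fails — Rvx and Rxv but not Rvv.
(F2): fails — Rus and Rsu but not Ruu.
(F3): condition met.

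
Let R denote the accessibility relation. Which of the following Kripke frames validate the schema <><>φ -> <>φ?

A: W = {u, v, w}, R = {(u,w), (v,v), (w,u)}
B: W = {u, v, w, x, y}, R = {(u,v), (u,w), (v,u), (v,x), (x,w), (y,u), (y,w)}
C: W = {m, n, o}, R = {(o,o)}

Frame correspondent (Sahlqvist): forall x forall y forall z (Rxy & Ryz -> Rxz) — i.e. transitivity.
A: fails — Rwu and Ruw but not Rww.
B: fails — Ruv and Rvu but not Ruu.
C: satisfies the condition.
Valid on: C.

C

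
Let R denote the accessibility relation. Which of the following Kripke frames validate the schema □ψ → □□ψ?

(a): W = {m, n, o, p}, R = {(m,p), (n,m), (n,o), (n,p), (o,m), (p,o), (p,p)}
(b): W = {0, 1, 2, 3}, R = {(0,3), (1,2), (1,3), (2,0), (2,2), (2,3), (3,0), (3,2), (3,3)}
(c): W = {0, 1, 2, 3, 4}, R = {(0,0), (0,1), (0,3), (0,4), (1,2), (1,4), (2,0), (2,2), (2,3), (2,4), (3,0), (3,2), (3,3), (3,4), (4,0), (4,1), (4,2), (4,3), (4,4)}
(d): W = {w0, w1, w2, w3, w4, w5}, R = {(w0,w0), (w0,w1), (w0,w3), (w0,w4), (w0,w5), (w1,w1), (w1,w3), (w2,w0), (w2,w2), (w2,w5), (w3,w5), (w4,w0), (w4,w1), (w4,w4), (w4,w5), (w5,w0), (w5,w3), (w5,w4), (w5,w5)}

none

The schema corresponds to transitivity: ∀x ∀y ∀z (Rxy ∧ Ryz → Rxz).
(a): fails — Rom and Rmp but not Rop.
(b): fails — R12 and R20 but not R10.
(c): fails — R34 and R41 but not R31.
(d): fails — Rw1w3 and Rw3w5 but not Rw1w5.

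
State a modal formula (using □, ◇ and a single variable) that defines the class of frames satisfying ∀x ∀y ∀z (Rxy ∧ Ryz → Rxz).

The condition is transitivity. The 4 schema □ψ → □□ψ defines it.

□ψ → □□ψ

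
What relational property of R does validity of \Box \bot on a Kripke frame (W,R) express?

emptiness of R

□⊥ is valid iff no world has any successor (otherwise □⊥ fails at any world with one).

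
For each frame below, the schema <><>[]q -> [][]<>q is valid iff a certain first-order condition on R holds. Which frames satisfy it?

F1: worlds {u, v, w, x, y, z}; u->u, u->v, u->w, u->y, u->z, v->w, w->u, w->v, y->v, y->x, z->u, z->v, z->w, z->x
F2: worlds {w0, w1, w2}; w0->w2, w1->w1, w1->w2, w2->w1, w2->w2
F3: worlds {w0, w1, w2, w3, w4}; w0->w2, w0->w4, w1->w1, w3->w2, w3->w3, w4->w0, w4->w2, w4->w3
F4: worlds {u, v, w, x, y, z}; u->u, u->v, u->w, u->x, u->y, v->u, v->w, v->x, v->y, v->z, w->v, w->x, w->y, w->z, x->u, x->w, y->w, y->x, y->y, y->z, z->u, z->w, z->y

This is the axiom for a generalized confluence (Geach) condition; its first-order frame correspondent is forall x forall y forall z ((x R^2 y & x R^2 z) -> exists w (yRw & zRw)).
F1: fails — uR²u, uR²x but no t with uRt and xRt.
F2: satisfies the condition.
F3: fails — w0R²w0, w0R²w2 but no w with w0Rw and w2Rw.
F4: fails — uR²w, uR²x but no t with wRt and xRt.
Valid on: F2.

F2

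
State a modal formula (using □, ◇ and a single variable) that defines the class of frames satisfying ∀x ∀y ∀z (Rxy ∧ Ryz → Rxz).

□p → □□p

The condition is transitivity. The 4 schema □p → □□p defines it.
Suppose □p→□□p is valid. Take Rxy, Ryz and set V(p)={w : Rxw}. Then □p at x, so □□p at x, so □p at y, so p at z, i.e. Rxz.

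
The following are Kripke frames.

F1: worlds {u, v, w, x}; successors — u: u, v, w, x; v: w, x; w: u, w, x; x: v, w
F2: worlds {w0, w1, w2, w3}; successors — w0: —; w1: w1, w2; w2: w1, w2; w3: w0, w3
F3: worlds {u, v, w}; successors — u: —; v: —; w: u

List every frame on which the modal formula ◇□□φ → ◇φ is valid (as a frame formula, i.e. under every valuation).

F1

This is the axiom for a generalized confluence (Geach) condition; its first-order frame correspondent is ∀x ∀y (xRy → ∃w (yR²w ∧ xRw)).
F1: ✓.
F2: fails — w3Rw0 but no w with w0R²w and w3Rw.
F3: fails — wRu but no t with uR²t and wRt.
Valid on: F1.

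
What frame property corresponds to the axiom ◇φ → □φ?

partial functionality: ∀x ∀y ∀z (Rxy ∧ Rxz → y = z)

This schema is the CD axiom.
Its frame correspondent is partial functionality — ∀x ∀y ∀z (Rxy ∧ Rxz → y = z).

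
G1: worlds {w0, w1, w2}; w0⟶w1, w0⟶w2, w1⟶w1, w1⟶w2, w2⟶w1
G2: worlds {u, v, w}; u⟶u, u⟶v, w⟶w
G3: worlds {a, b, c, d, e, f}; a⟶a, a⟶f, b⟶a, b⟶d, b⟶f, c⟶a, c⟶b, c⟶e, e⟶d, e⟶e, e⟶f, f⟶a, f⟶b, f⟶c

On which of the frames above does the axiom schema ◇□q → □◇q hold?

G1

This is the axiom for convergence; its first-order frame correspondent is ∀x ∀y ∀z (Rxy ∧ Rxz → ∃w (Ryw ∧ Rzw)).
G1: condition met.
G2: fails — Ruv and Ruv but v and v have no common successor.
G3: fails — Rbf and Rbd but f and d have no common successor.
Valid on: G1.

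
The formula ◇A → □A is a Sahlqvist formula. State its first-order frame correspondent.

This is the CD axiom.
It corresponds to partial functionality: ∀x ∀y ∀z (Rxy ∧ Rxz → y = z).

partial functionality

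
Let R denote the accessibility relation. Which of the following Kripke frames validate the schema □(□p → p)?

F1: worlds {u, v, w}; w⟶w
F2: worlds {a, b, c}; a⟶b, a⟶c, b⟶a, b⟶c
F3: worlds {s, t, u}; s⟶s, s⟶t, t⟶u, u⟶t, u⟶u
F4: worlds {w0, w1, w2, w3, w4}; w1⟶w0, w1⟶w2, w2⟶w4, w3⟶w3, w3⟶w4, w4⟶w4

Frame correspondent (Sahlqvist): ∀x ∀y (Rxy → Ryy) — i.e. shift-reflexivity.
F1: holds.
F2: fails — Rac but not Rcc.
F3: fails — Rut but not Rtt.
F4: fails — Rw1w2 but not Rw2w2.
Valid on: F1.

F1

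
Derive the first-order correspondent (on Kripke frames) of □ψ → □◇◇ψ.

∀x ∀z (xRz → ∃w (xRw ∧ zR²w))

This is a Sahlqvist (Geach-type) schema ◇^0□^1ψ → □^1◇^2ψ.
First-order correspondent: ∀x ∀z (xRz → ∃w (xRw ∧ zR²w)).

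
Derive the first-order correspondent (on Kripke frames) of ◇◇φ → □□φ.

∀x ∀y ∀z ((xR²y ∧ xR²z) → ∃w (y = w ∧ z = w))

This is a Sahlqvist (Geach-type) schema ◇^2□^0φ → □^2◇^0φ.
Minimal-valuation argument: fix x; take any y with xR^2y and any z with xR^2z. Set V(φ) to the set of worlds R-reachable from y in exactly 0 steps. Then □^0φ holds at y, so the antecedent holds at x; validity forces ◇^0φ at z, giving a w with zR^0w and yR^0w.
First-order correspondent: ∀x ∀y ∀z ((xR²y ∧ xR²z) → ∃w (y = w ∧ z = w)).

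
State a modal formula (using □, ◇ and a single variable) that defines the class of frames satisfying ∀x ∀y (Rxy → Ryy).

A defining formula is □(□p → p) (the T□ axiom).

□(□p → p)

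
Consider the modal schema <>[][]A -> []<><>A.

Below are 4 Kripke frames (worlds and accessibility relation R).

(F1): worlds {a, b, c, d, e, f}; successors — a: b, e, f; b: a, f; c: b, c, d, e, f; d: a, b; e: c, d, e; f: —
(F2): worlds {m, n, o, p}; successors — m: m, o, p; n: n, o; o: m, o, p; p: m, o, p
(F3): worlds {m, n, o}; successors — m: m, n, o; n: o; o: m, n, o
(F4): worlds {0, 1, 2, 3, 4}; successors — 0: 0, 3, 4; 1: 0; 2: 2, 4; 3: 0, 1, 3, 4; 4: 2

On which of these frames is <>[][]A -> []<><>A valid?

(F2), (F3), (F4)

This is the axiom for a generalized confluence (Geach) condition; its first-order frame correspondent is forall x forall y forall z ((xRy & xRz) -> exists w (y R^2 w & z R^2 w)).
(F1): fails — aRb, aRf but no w with bR²w and fR²w.
(F2): holds.
(F3): holds.
(F4): holds.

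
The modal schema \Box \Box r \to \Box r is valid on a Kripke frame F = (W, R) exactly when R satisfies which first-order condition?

Suppose □□r→□r is valid. Take Rxy and set V(r)={w : xR²w}. Then □□r at x, so □r at x, so r at y, i.e. ∃z(Rxz∧Rzy).
The converse is a direct semantic check.
Frame condition: \forall x \forall y (Rxy \to \exists z (Rxz \wedge Rzy)).

density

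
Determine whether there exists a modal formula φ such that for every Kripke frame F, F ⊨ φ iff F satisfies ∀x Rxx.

Yes, by □r → r

Yes: it is reflexivity, defined by the T schema □r → r.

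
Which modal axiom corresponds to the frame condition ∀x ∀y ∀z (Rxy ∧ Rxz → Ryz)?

The condition is the Euclidean property. The 5 schema ◇q → □◇q defines it.
Suppose ◇q→□◇q is valid. Take Rxy, Rxz and set V(q)={y}. Then ◇q at x, so □◇q at x, so ◇q at z, so some w with Rzw has q; w=y, i.e. Rzy. By symmetry of the argument, Ryz.

◇q → □◇q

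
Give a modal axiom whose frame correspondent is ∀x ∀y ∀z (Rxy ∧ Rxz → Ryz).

A defining formula is ◇ψ → □◇ψ (the 5 axiom).
Suppose ◇ψ→□◇ψ is valid. Take Rxy, Rxz and set V(ψ)={y}. Then ◇ψ at x, so □◇ψ at x, so ◇ψ at z, so some w with Rzw has ψ; w=y, i.e. Rzy. By symmetry of the argument, Ryz.

◇ψ → □◇ψ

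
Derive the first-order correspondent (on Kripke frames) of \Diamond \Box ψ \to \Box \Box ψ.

\forall x \forall y \forall z ((xRy \wedge x R^2 z) \to \exists w (yRw \wedge z = w))

This is a Sahlqvist (Geach-type) schema ◇^1□^1ψ → □^2◇^0ψ.
Minimal-valuation argument: fix x; take any y with xR^1y and any z with xR^2z. Set V(ψ) to the set of worlds R-reachable from y in exactly 1 step. Then □^1ψ holds at y, so the antecedent holds at x; validity forces ◇^0ψ at z, giving a w with zR^0w and yR^1w.
First-order correspondent: \forall x \forall y \forall z ((xRy \wedge x R^2 z) \to \exists w (yRw \wedge z = w)).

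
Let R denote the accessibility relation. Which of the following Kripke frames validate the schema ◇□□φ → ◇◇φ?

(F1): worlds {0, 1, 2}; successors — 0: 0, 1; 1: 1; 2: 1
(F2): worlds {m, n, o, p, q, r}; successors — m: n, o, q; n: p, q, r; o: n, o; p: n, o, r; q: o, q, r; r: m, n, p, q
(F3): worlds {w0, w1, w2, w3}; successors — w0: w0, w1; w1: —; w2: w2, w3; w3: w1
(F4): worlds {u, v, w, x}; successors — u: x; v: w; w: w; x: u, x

Frame correspondent (Sahlqvist): ∀x ∀y (xRy → ∃w (yR²w ∧ xR²w)) — i.e. a generalized confluence (Geach) condition.
(F1): ✓.
(F2): ✓.
(F3): fails — w0Rw1 but no w with w1R²w and w0R²w.
(F4): ✓.

(F1), (F2), (F4)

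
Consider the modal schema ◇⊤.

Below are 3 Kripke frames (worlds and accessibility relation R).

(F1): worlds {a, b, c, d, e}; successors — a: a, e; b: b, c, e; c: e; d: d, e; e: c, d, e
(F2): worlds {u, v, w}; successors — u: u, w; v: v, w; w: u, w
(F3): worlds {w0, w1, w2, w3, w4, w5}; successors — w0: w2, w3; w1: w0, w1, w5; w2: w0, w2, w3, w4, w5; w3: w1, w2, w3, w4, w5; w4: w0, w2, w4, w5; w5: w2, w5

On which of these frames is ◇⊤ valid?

Frame correspondent (Sahlqvist): ∀x ∃y Rxy — i.e. seriality.
(F1): satisfies the condition.
(F2): satisfies the condition.
(F3): satisfies the condition.

(F1), (F2), (F3)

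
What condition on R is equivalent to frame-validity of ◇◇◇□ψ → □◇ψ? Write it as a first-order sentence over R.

This is a Sahlqvist (Geach-type) schema ◇^3□^1ψ → □^1◇^1ψ.
First-order correspondent: ∀x ∀y ∀z ((xR³y ∧ xRz) → ∃w (yRw ∧ zRw)).

∀x ∀y ∀z ((xR³y ∧ xRz) → ∃w (yRw ∧ zRw))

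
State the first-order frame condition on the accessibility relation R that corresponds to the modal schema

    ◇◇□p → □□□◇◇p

∀x ∀y ∀z ((xR²y ∧ xR³z) → ∃w (yRw ∧ zR²w))

This is a Sahlqvist (Geach-type) schema ◇^2□^1p → □^3◇^2p.
Minimal-valuation argument: fix x; take any y with xR^2y and any z with xR^3z. Set V(p) to the set of worlds R-reachable from y in exactly 1 step. Then □^1p holds at y, so the antecedent holds at x; validity forces ◇^2p at z, giving a w with zR^2w and yR^1w.
First-order correspondent: ∀x ∀y ∀z ((xR²y ∧ xR³z) → ∃w (yRw ∧ zR²w)).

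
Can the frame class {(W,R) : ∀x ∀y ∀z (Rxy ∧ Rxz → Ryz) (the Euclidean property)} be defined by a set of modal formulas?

Yes — defined by ◇r → □◇r

Yes: it is the Euclidean property, defined by the 5 schema ◇r → □◇r.
Suppose ◇r→□◇r is valid. Take Rxy, Rxz and set V(r)={y}. Then ◇r at x, so □◇r at x, so ◇r at z, so some w with Rzw has r; w=y, i.e. Rzy. By symmetry of the argument, Ryz.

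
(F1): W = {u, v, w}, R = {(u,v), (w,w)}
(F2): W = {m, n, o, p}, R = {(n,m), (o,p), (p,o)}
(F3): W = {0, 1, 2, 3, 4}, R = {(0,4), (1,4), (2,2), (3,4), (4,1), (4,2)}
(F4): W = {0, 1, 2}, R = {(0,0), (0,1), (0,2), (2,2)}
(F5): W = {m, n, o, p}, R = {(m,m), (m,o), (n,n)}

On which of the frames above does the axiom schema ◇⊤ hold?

(F3)

This is the axiom for seriality; its first-order frame correspondent is ∀x ∃y Rxy.
(F1): fails — world v has no successor.
(F2): fails — world m has no successor.
(F3): holds.
(F4): fails — world 1 has no successor.
(F5): fails — world o has no successor.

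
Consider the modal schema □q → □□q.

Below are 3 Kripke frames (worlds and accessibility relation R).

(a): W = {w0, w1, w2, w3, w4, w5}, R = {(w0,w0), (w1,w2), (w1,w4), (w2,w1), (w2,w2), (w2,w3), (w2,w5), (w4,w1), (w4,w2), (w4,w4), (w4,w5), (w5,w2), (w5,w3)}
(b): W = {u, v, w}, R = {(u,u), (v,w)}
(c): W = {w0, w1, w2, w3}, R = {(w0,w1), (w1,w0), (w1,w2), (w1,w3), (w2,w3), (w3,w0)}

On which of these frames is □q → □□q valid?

This is the axiom for transitivity; its first-order frame correspondent is ∀x ∀y ∀z (Rxy ∧ Ryz → Rxz).
(a): fails — Rw1w2 and Rw2w5 but not Rw1w5.
(b): satisfies the condition.
(c): fails — Rw1w0 and Rw0w1 but not Rw1w1.
Valid on: (b).

(b)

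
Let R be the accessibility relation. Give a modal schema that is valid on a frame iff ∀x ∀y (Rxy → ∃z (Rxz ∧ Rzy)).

The condition is density. The C4 schema □□r → □r defines it.
Suppose □□r→□r is valid. Take Rxy and set V(r)={w : xR²w}. Then □□r at x, so □r at x, so r at y, i.e. ∃z(Rxz∧Rzy).

□□r → □r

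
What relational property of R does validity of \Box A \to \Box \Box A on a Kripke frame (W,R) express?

Transitivity

Suppose □A→□□A is valid. Take Rxy, Ryz and set V(A)={w : Rxw}. Then □A at x, so □□A at x, so □A at y, so A at z, i.e. Rxz.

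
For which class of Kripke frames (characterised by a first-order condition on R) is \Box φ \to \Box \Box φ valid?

This schema is the 4 axiom.
Its frame correspondent is transitivity — \forall x \forall y \forall z (Rxy \wedge Ryz \to Rxz).

transitivity: \forall x \forall y \forall z (Rxy \wedge Ryz \to Rxz)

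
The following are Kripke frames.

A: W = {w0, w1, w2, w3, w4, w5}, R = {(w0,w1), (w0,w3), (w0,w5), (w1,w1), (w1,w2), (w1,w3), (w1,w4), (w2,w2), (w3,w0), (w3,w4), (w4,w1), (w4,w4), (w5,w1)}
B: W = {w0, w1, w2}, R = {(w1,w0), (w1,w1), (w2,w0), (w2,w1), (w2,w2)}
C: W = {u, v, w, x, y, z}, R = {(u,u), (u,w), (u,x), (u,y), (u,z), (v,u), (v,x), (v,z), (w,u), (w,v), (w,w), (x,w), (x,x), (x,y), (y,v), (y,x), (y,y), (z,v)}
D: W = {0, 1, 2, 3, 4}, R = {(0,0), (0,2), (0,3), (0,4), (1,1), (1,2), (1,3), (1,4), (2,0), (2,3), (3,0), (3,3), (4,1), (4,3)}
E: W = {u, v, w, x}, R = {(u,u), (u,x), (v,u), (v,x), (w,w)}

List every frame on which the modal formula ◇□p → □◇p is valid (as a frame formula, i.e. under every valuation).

D

This is the axiom for convergence; its first-order frame correspondent is ∀x ∀y ∀z (Rxy ∧ Rxz → ∃w (Ryw ∧ Rzw)).
A: fails — Rw0w5 and Rw0w3 but w5 and w3 have no common successor.
B: fails — Rw1w1 and Rw1w0 but w1 and w0 have no common successor.
C: fails — Ruz and Ruu but z and u have no common successor.
D: condition met.
E: fails — Ruu and Rux but u and x have no common successor.
Valid on: D.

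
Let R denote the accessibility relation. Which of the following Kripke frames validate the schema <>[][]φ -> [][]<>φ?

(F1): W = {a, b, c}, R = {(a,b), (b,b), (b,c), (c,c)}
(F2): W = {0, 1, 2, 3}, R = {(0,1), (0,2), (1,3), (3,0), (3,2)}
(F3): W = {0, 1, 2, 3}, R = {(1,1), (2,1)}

Frame correspondent (Sahlqvist): forall x forall y forall z ((xRy & x R^2 z) -> exists w (y R^2 w & zRw)) — i.e. a generalized confluence (Geach) condition.
(F1): condition met.
(F2): fails — 0R2, 0R²3 but no w with 2R²w and 3Rw.
(F3): condition met.
Valid on: (F1), (F3).

(F1), (F3)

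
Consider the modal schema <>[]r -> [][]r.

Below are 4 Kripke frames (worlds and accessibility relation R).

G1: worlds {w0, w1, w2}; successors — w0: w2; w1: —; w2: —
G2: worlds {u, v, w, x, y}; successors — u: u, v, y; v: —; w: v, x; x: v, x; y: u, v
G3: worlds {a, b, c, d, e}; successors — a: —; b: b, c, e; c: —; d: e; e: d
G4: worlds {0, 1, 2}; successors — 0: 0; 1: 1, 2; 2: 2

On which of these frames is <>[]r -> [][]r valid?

The schema corresponds to a generalized confluence (Geach) condition: forall x forall y forall z ((xRy & x R^2 z) -> exists w (yRw & z = w)).
G1: condition met.
G2: fails — uRv, uR²u but no t with vRt and u=t.
G3: fails — bRb, bR²d but no w with bRw and d=w.
G4: fails — 1R2, 1R²1 but no w with 2Rw and 1=w.
Valid on: G1.

G1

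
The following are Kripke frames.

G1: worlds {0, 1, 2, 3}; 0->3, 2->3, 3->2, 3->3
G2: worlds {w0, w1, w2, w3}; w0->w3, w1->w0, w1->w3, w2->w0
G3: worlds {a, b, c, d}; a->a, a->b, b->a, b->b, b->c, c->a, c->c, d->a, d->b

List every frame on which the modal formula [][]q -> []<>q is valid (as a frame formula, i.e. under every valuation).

G1, G3

Frame correspondent (Sahlqvist): forall x forall z (xRz -> exists w (x R^2 w & zRw)) — i.e. a generalized confluence (Geach) condition.
G1: satisfies the condition.
G2: fails — w0Rw3 but no w with w0R²w and w3Rw.
G3: satisfies the condition.
Valid on: G1, G3.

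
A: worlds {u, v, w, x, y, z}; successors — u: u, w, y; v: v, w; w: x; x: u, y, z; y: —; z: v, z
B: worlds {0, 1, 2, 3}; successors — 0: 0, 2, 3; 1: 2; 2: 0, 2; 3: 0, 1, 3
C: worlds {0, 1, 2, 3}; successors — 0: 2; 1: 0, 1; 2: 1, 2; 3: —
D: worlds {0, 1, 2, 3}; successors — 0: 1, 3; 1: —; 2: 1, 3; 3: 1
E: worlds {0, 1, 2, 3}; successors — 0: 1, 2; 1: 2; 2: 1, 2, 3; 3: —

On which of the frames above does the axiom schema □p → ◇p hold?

Frame correspondent (Sahlqvist): ∀x ∃y Rxy — i.e. seriality.
A: fails — world y has no successor.
B: satisfies the condition.
C: fails — world 3 has no successor.
D: fails — world 1 has no successor.
E: fails — world 3 has no successor.

B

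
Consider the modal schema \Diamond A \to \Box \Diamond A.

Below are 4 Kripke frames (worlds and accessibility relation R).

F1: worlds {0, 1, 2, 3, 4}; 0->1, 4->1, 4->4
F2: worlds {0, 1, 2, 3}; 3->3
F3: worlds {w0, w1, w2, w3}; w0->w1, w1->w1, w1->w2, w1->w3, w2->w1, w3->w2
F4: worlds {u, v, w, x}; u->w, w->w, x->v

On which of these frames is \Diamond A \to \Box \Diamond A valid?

The schema corresponds to the Euclidean property: \forall x \forall y \forall z (Rxy \wedge Rxz \to Ryz).
F1: fails — R01 and R01 but not R11.
F2: condition met.
F3: fails — Rw1w2 and Rw1w2 but not Rw2w2.
F4: fails — Rxv and Rxv but not Rvv.
Valid on: F2.

F2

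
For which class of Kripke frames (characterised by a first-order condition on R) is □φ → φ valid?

This is the T axiom.
Its frame correspondent is reflexivity — ∀x Rxx.

reflexivity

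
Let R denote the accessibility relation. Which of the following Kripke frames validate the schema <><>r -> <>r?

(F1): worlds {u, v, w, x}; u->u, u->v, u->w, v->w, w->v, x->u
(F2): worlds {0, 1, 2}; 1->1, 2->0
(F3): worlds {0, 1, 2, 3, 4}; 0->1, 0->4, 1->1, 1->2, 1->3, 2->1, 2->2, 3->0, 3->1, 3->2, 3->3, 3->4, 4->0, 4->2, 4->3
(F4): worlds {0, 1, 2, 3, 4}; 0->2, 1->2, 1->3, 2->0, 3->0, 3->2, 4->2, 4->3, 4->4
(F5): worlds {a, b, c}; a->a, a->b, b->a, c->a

(F2)

Frame correspondent (Sahlqvist): forall x forall y forall z (Rxy & Ryz -> Rxz) — i.e. transitivity.
(F1): fails — Rvw and Rwv but not Rvv.
(F2): ✓.
(F3): fails — R01 and R12 but not R02.
(F4): fails — R02 and R20 but not R00.
(F5): fails — Rca and Rab but not Rcb.
Valid on: (F2).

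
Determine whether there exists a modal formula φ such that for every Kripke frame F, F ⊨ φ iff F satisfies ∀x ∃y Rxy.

This is a Sahlqvist condition; the D axiom □r → ◇r defines it.
Suppose □r→◇r is valid. At any x set V(r)=W. Then □r at x, so ◇r at x, so x has a successor.

Definable; □r → ◇r defines it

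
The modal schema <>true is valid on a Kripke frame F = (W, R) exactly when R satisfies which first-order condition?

Seriality

This schema is equivalent to the D axiom □A → ◇A.
It corresponds to seriality: forall x exists y Rxy.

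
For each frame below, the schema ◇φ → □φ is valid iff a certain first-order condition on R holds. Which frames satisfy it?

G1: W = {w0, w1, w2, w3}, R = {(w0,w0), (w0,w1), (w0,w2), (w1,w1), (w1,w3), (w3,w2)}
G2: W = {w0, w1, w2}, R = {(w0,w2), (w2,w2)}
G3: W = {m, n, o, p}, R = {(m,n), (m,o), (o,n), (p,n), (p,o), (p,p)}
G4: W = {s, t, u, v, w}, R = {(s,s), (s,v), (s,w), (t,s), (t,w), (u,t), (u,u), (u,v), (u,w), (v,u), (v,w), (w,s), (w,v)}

Frame correspondent (Sahlqvist): ∀x ∀y ∀z (Rxy ∧ Rxz → y = z) — i.e. partial functionality.
G1: fails — w0 sees both w0 and w1.
G2: satisfies the condition.
G3: fails — m sees both n and o.
G4: fails — s sees both s and v.
Valid on: G2.

G2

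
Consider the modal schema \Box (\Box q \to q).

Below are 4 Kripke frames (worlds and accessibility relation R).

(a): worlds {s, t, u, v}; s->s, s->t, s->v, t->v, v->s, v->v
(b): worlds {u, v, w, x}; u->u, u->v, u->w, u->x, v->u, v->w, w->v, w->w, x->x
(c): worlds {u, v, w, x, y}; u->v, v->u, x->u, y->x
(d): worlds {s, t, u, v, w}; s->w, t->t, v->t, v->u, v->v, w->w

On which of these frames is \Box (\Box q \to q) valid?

This is the axiom for shift-reflexivity; its first-order frame correspondent is \forall x \forall y (Rxy \to Ryy).
(a): fails — Rst but not Rtt.
(b): fails — Ruv but not Rvv.
(c): fails — Ruv but not Rvv.
(d): fails — Rvu but not Ruu.

none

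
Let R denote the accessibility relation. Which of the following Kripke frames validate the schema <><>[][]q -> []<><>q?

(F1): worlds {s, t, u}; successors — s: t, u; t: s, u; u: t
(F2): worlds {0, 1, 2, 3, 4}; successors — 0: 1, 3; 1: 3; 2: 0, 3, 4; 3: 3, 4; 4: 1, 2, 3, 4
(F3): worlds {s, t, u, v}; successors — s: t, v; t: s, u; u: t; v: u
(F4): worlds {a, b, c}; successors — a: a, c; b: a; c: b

Frame correspondent (Sahlqvist): forall x forall y forall z ((x R^2 y & xRz) -> exists w (y R^2 w & z R^2 w)) — i.e. a generalized confluence (Geach) condition.
(F1): ✓.
(F2): ✓.
(F3): fails — sR²s, sRt but no w with sR²w and tR²w.
(F4): ✓.
Valid on: (F1), (F2), (F4).

(F1), (F2), (F4)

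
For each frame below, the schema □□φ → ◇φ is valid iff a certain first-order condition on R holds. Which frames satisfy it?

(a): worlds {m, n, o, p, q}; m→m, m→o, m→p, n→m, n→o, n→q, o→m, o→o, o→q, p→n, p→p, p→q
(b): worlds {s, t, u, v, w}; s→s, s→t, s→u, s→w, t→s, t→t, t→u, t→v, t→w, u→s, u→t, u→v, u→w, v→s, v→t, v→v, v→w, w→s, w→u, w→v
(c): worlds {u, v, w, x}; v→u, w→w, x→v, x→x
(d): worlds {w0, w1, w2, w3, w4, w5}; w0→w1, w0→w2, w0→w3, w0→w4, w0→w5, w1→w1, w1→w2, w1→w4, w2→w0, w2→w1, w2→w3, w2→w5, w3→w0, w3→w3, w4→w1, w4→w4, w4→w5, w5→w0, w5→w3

(b), (d)

This is the axiom for a generalized confluence (Geach) condition; its first-order frame correspondent is ∀x ∃w (xR²w ∧ xRw).
(a): fails — at q but no w with qR²w and qRw.
(b): ✓.
(c): fails — at u but no t with uR²t and uRt.
(d): ✓.
Valid on: (b), (d).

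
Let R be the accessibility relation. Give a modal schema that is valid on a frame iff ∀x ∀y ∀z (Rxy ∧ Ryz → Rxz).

□q → □□q

The condition is transitivity. The 4 schema □q → □□q defines it.
Suppose □q→□□q is valid. Take Rxy, Ryz and set V(q)={w : Rxw}. Then □q at x, so □□q at x, so □q at y, so q at z, i.e. Rxz.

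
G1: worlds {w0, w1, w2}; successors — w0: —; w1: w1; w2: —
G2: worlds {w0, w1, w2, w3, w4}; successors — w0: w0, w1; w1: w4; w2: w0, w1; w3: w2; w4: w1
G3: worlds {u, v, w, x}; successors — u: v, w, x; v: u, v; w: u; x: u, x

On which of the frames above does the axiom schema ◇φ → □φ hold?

The schema corresponds to partial functionality: ∀x ∀y ∀z (Rxy ∧ Rxz → y = z).
G1: condition met.
G2: fails — w0 sees both w0 and w1.
G3: fails — u sees both v and w.
Valid on: G1.

G1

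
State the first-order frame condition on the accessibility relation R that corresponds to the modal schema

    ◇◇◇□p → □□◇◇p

∀x ∀y ∀z ((xR³y ∧ xR²z) → ∃w (yRw ∧ zR²w))

This is a Sahlqvist (Geach-type) schema ◇^3□^1p → □^2◇^2p.
Minimal-valuation argument: fix x; take any y with xR^3y and any z with xR^2z. Set V(p) to the set of worlds R-reachable from y in exactly 1 step. Then □^1p holds at y, so the antecedent holds at x; validity forces ◇^2p at z, giving a w with zR^2w and yR^1w.
First-order correspondent: ∀x ∀y ∀z ((xR³y ∧ xR²z) → ∃w (yRw ∧ zR²w)).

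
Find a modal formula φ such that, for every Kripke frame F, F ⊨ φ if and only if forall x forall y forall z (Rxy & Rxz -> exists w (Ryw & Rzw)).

◇□r → □◇r

This is convergence; the standard corresponding axiom is .2: ◇□r → □◇r.
Suppose ◇□r→□◇r is valid. Take Rxy, Rxz and set V(r)={w : Ryw}. Then □r at y so ◇□r at x, so □◇r at x, so ◇r at z, giving w with Rzw and Ryw.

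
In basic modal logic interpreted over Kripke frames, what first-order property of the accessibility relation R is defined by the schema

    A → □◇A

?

symmetry: ∀x ∀y (Rxy → Ryx)

This schema is the B axiom.
It corresponds to symmetry: ∀x ∀y (Rxy → Ryx).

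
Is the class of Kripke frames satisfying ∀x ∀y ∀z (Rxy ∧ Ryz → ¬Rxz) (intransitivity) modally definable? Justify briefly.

Any modally definable frame class is closed under surjective bounded morphisms.
The 3-cycle (worlds a,b,c with a→b→c→a) is intransitive. Mapping every world to a single reflexive point • is a surjective bounded morphism; the reflexive point is not intransitive (R••∧R•• but R••).
So the class is not modally definable.

No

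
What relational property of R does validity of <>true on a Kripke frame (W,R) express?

Seriality

This is a form of the D axiom.
Its frame correspondent is seriality — forall x exists y Rxy.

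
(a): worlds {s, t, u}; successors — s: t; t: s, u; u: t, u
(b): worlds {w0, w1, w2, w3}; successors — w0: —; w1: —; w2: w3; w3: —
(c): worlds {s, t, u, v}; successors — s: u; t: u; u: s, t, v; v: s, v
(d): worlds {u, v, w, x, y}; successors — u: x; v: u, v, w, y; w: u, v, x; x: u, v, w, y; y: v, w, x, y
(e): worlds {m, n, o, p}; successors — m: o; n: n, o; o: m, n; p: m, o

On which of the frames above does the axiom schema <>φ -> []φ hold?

Frame correspondent (Sahlqvist): forall x forall y forall z (Rxy & Rxz -> y = z) — i.e. partial functionality.
(a): fails — t sees both s and u.
(b): ✓.
(c): fails — u sees both s and t.
(d): fails — v sees both u and v.
(e): fails — n sees both n and o.

(b)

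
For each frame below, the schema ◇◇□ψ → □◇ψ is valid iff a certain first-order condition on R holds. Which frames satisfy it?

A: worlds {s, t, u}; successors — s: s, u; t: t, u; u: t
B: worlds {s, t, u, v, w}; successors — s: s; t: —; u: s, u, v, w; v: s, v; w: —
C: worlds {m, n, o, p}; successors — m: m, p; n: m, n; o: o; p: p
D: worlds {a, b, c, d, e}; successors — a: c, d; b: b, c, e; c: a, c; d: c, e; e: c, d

D

The schema corresponds to a generalized confluence (Geach) condition: ∀x ∀y ∀z ((xR²y ∧ xRz) → ∃w (yRw ∧ zRw)).
A: fails — sR²s, sRu but no w with sRw and uRw.
B: fails — uR²s, uRw but no w* with sRw* and wRw*.
C: fails — nR²p, nRn but no w with pRw and nRw.
D: condition met.
Valid on: D.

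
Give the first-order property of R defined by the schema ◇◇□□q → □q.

This is a Sahlqvist (Geach-type) schema ◇^2□^2q → □^1◇^0q.
Minimal-valuation argument: fix x; take any y with xR^2y and any z with xR^1z. Set V(q) to the set of worlds R-reachable from y in exactly 2 steps. Then □^2q holds at y, so the antecedent holds at x; validity forces ◇^0q at z, giving a w with zR^0w and yR^2w.
First-order correspondent: ∀x ∀y ∀z ((xR²y ∧ xRz) → ∃w (yR²w ∧ z = w)).

∀x ∀y ∀z ((xR²y ∧ xRz) → ∃w (yR²w ∧ z = w))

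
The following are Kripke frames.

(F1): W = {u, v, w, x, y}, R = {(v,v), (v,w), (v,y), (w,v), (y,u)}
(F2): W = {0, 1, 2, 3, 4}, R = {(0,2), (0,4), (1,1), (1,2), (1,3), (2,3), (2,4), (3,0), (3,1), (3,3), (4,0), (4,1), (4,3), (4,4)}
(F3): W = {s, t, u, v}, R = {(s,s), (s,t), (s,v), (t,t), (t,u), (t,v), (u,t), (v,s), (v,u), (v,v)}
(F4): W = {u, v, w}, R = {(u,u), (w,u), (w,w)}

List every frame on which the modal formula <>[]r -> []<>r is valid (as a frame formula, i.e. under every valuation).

The schema corresponds to convergence: forall x forall y forall z (Rxy & Rxz -> exists w (Ryw & Rzw)).
(F1): fails — Rvv and Rvy but v and y have no common successor.
(F2): fails — R33 and R30 but 3 and 0 have no common successor.
(F3): fails — Rtv and Rtu but v and u have no common successor.
(F4): ✓.

(F4)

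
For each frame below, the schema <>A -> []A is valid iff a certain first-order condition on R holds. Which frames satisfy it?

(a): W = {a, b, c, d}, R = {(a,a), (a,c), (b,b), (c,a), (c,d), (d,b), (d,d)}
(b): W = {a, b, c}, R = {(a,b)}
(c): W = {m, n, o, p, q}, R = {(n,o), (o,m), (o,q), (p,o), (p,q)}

The schema corresponds to partial functionality: forall x forall y forall z (Rxy & Rxz -> y = z).
(a): fails — a sees both a and c.
(b): satisfies the condition.
(c): fails — o sees both m and q.
Valid on: (b).

(b)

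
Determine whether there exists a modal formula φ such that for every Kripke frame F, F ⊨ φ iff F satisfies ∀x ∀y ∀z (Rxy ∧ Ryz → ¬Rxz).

Any modally definable frame class is closed under surjective bounded morphisms.
The 5-cycle (worlds w0,w1,w2,w3,w4 with w0→w1→w2→w3→w4→w0) is intransitive. Mapping every world to a single reflexive point • is a surjective bounded morphism; the reflexive point is not intransitive (R••∧R•• but R••).
Hence intransitivity is not modally definable.

Not definable by any modal formula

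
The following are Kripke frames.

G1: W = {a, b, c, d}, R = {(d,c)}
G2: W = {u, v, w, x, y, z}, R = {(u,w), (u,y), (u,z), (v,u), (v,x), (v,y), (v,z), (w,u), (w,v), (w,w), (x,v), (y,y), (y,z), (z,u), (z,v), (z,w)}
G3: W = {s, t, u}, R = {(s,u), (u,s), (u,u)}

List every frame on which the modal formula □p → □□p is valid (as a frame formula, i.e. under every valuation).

G1

The schema corresponds to transitivity: ∀x ∀y ∀z (Rxy ∧ Ryz → Rxz).
G1: ✓.
G2: fails — Ruz and Rzv but not Ruv.
G3: fails — Rsu and Rus but not Rss.
Valid on: G1.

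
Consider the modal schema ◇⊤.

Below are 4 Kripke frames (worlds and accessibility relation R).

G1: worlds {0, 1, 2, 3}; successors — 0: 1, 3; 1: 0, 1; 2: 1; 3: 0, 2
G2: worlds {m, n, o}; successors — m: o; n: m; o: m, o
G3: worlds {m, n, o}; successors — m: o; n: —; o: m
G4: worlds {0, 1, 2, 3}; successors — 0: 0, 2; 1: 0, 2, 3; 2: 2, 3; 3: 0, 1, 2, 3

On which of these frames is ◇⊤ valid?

Frame correspondent (Sahlqvist): ∀x ∃y Rxy — i.e. seriality.
G1: satisfies the condition.
G2: satisfies the condition.
G3: fails — world n has no successor.
G4: satisfies the condition.
Valid on: G1, G2, G4.

G1, G2, G4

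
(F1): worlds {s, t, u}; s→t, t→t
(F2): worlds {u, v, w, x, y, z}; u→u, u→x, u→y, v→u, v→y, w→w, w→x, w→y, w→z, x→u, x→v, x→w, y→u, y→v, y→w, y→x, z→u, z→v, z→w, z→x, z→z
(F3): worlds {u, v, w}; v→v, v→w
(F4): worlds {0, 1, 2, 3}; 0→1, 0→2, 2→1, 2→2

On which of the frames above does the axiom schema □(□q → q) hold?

(F1)

Frame correspondent (Sahlqvist): ∀x ∀y (Rxy → Ryy) — i.e. shift-reflexivity.
(F1): ✓.
(F2): fails — Ryx but not Rxx.
(F3): fails — Rvw but not Rww.
(F4): fails — R01 but not R11.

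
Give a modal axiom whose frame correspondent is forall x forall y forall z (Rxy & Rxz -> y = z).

◇q → □q

This is partial functionality; the standard corresponding axiom is CD: ◇q → □q.
Suppose ◇q→□q is valid. Take Rxy, Rxz and set V(q)={y}. Then ◇q at x, so □q at x, so q at z, i.e. z=y.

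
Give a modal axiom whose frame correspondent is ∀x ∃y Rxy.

□r → ◇r

This is seriality; the standard corresponding axiom is D: □r → ◇r.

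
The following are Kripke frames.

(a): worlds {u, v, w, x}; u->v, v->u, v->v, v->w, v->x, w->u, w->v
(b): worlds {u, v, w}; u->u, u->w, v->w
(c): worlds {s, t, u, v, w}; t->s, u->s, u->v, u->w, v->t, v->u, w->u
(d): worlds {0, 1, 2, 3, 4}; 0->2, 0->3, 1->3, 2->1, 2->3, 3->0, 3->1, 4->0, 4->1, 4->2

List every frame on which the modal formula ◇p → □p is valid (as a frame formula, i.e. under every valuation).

The schema corresponds to partial functionality: ∀x ∀y ∀z (Rxy ∧ Rxz → y = z).
(a): fails — v sees both u and v.
(b): fails — u sees both u and w.
(c): fails — u sees both s and v.
(d): fails — 0 sees both 2 and 3.

none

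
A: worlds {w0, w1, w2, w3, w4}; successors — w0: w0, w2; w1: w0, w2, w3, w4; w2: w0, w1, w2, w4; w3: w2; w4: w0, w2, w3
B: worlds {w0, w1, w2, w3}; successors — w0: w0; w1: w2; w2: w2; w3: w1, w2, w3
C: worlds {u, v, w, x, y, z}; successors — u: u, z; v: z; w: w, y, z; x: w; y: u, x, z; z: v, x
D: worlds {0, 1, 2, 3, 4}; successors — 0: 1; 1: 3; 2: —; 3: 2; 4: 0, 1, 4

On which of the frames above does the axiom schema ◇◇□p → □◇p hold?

This is the axiom for a generalized confluence (Geach) condition; its first-order frame correspondent is ∀x ∀y ∀z ((xR²y ∧ xRz) → ∃w (yRw ∧ zRw)).
A: satisfies the condition.
B: satisfies the condition.
C: fails — uR²u, uRz but no t with uRt and zRt.
D: fails — 0R²3, 0R1 but no w with 3Rw and 1Rw.

A, B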